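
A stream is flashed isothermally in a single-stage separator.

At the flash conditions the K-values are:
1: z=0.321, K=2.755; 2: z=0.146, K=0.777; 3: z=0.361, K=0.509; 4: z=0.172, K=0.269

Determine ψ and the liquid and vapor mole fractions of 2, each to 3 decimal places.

Iterate (Newton) starting at ψ = 0.59:
  ψ = 0.590: g = -0.2313, g' = -0.705 → ψ = 0.262
  ψ = 0.262: g = -0.0075, g' = -0.728 → ψ = 0.252
Converged at ψ = 0.252.
Compositions from xᵢ = zᵢ/(1+ψ(Kᵢ−1)), yᵢ = Kᵢxᵢ:
  1: x = 0.223, y = 0.613
  2: x = 0.155, y = 0.120
  3: x = 0.412, y = 0.210
  4: x = 0.211, y = 0.057

ψ = 0.252, x_2 = 0.155, y_2 = 0.120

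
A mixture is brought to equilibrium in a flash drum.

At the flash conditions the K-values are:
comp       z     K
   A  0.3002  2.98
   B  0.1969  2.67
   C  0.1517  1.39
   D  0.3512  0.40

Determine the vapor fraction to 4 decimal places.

ψ = 0.8140

Material balance + equilibrium reduce to Σ zᵢ(Kᵢ−1)/(1+ψ(Kᵢ−1)) = 0.
g(0) = ΣzᵢKᵢ − 1 = 0.7717 and g(1) = 1 − Σzᵢ/Kᵢ = -0.1616, so a root lies in (0, 1).
Iterate (Newton) starting at ψ = 0.35:
  ψ = 0.3500: g = 0.34394, g' = -0.8498 → ψ = 0.7547
  ψ = 0.7547: g = 0.04435, g' = -0.7327 → ψ = 0.8153
  ψ = 0.8153: g = -0.00100, g' = -0.7685 → ψ = 0.8140
Converged at ψ = 0.8140.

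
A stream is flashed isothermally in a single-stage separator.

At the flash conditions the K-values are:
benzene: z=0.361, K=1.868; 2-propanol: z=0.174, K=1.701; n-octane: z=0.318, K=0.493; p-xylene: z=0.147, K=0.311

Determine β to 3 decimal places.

β = 0.369

Newton–Raphson from β = 0.51:
  β = 0.510: g = -0.0666, g' = -0.492 → β = 0.375
  β = 0.375: g = -0.0025, g' = -0.460 → β = 0.369
Converged at β = 0.369.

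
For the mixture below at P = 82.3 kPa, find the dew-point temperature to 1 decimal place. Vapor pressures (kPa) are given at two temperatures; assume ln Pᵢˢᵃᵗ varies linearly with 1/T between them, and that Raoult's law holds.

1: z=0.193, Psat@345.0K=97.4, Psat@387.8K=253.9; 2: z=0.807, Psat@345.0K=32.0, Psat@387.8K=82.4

Dew-point temperature: Σzᵢ·P/Pᵢˢᵃᵗ(T) = 1. Interpolate ln Pᵢˢᵃᵗ = aᵢ + bᵢ/T.
  T = 345.0 K: ΣzᵢP/Pᵢˢᵃᵗ = 2.2386
  T = 387.8 K: ΣzᵢP/Pᵢˢᵃᵗ = 0.8686
  T = 366.4 K: ΣzᵢP/Pᵢˢᵃᵗ = 1.3564
  T = 377.1 K: ΣzᵢP/Pᵢˢᵃᵗ = 1.0786
  T = 382.5 K: ΣzᵢP/Pᵢˢᵃᵗ = 0.9655
  T = 379.8 K: ΣzᵢP/Pᵢˢᵃᵗ = 1.0200
Interpolating between 379.8 K and 382.5 K gives T ≈ 380.8 K.

T = 380.8 K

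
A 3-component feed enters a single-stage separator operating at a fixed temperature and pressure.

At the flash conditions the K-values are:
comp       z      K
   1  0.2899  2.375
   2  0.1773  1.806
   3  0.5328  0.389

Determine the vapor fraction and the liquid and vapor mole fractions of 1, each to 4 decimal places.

Material balance + equilibrium reduce to Σ zᵢ(Kᵢ−1)/(1+ψ(Kᵢ−1)) = 0.
g(0) = ΣzᵢKᵢ − 1 = 0.2160 and g(1) = 1 − Σzᵢ/Kᵢ = -0.5899, so a root lies in (0, 1).
Newton iteration, ψ⁰ = 0.4:
  ψ = 0.4000: g = -0.06560, g' = -0.6424 → ψ = 0.2979
  ψ = 0.2979: g = 0.00005, g' = -0.6480 → ψ = 0.2980
Converged at ψ = 0.2980.
Compositions from xᵢ = zᵢ/(1+ψ(Kᵢ−1)), yᵢ = Kᵢxᵢ:
  1: x = 0.2056, y = 0.4884
  2: x = 0.1430, y = 0.2582
  3: x = 0.6514, y = 0.2534

ψ = 0.2980, x_1 = 0.2056, y_1 = 0.4884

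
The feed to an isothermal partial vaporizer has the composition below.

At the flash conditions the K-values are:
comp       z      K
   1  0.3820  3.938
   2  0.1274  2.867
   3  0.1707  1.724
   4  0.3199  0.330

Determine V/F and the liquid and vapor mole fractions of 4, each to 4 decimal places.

V/F = 0.8425, x_4 = 0.7345, y_4 = 0.2424

Rachford–Rice: g(V/F) = Σ zᵢ(Kᵢ−1)/(1+V/F(Kᵢ−1)) = 0.
Check two-phase: ΣzᵢKᵢ = 2.2694 > 1 and Σzᵢ/Kᵢ = 1.2098 > 1, so g(0) = 1.2694 > 0 and g(1) = -0.2098 < 0.
Newton–Raphson from V/F = 0.5:
  V/F = 0.5000: g = 0.34602, g' = -1.0327 → V/F = 0.8351
  V/F = 0.8351: g = 0.00839, g' = -1.1191 → V/F = 0.8426
  V/F = 0.8426: g = -0.00005, g' = -1.1318 → V/F = 0.8425
Converged at V/F = 0.8425.
Compositions from xᵢ = zᵢ/(1+V/F(Kᵢ−1)), yᵢ = Kᵢxᵢ:
  1: x = 0.1099, y = 0.4329
  2: x = 0.0495, y = 0.1420
  3: x = 0.1060, y = 0.1828
  4: x = 0.7345, y = 0.2424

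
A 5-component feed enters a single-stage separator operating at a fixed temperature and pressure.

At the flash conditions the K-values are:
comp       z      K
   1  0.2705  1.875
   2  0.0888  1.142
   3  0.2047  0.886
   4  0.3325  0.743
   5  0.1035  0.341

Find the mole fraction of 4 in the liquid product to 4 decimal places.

x_4 = 0.3593

Rachford–Rice: g(ψ) = Σ zᵢ(Kᵢ−1)/(1+ψ(Kᵢ−1)) = 0.
Feasibility: ΣzᵢKᵢ = 1.0723, Σzᵢ/Kᵢ = 1.2041 — both > 1, two phases present.
Iterate (Newton) starting at ψ = 0.31:
  ψ = 0.3100: g = -0.00450, g' = -0.2296 → ψ = 0.2904
  ψ = 0.2904: g = 0.00001, g' = -0.2306 → ψ = 0.2905
Converged at ψ = 0.2905.
Compositions from xᵢ = zᵢ/(1+ψ(Kᵢ−1)), yᵢ = Kᵢxᵢ:
  1: x = 0.2157, y = 0.4044
  2: x = 0.0853, y = 0.0974
  3: x = 0.2117, y = 0.1876
  4: x = 0.3593, y = 0.2670
  5: x = 0.1280, y = 0.0436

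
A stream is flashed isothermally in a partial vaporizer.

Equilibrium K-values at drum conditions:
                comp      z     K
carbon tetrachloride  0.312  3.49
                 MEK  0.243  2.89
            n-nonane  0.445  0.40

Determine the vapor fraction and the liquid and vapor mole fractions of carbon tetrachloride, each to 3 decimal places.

ψ = 0.723, x_carbon tetrachloride = 0.111, y_carbon tetrachloride = 0.389

Newton iteration, ψ⁰ = 0.52:
  ψ = 0.520: g = 0.1821, g' = -0.927 → ψ = 0.717
  ψ = 0.717: g = 0.0058, g' = -0.899 → ψ = 0.723
Converged at ψ = 0.723.
Compositions from xᵢ = zᵢ/(1+ψ(Kᵢ−1)), yᵢ = Kᵢxᵢ:
  carbon tetrachloride: x = 0.111, y = 0.389
  MEK: x = 0.103, y = 0.297
  n-nonane: x = 0.786, y = 0.314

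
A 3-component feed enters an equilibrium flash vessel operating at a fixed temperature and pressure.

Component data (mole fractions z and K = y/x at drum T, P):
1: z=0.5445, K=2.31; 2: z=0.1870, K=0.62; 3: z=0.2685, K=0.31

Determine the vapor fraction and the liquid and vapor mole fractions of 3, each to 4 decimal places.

Iterate (Newton) starting at ψ = 0.5:
  ψ = 0.5000: g = 0.06042, g' = -0.6803 → ψ = 0.5888
  ψ = 0.5888: g = -0.00090, g' = -0.7053 → ψ = 0.5875
Converged at ψ = 0.5875.
Compositions from xᵢ = zᵢ/(1+ψ(Kᵢ−1)), yᵢ = Kᵢxᵢ:
  1: x = 0.3077, y = 0.7107
  2: x = 0.2408, y = 0.1493
  3: x = 0.4516, y = 0.1400

ψ = 0.5875, x_3 = 0.4516, y_3 = 0.1400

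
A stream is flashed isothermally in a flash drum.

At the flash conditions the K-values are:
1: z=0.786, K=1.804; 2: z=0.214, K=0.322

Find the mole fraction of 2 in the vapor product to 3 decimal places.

y_2 = 0.175

Newton–Raphson from β = 0.5:
  β = 0.500: g = 0.2312, g' = -0.484 → β = 0.978
  β = 0.978: g = -0.0770, g' = -1.026 → β = 0.903
  β = 0.903: g = -0.0081, g' = -0.825 → β = 0.893
Converged at β = 0.893.
Compositions from xᵢ = zᵢ/(1+β(Kᵢ−1)), yᵢ = Kᵢxᵢ:
  1: x = 0.457, y = 0.825
  2: x = 0.543, y = 0.175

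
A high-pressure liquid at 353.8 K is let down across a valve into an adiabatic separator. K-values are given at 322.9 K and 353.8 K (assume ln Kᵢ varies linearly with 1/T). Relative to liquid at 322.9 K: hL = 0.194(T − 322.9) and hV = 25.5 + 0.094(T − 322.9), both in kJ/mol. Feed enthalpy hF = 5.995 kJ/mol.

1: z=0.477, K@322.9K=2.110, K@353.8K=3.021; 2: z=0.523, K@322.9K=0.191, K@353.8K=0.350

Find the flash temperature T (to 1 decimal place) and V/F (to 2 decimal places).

Adiabatic flash: solve Rachford–Rice at each trial T, then check hF = ψ·hV(T) + (1−ψ)·hL(T).
  T = 322.9 K: K = (2.110, 0.191), RR gives ψ = 0.118, H_out = 3.020 kJ/mol
  T = 353.8 K: K = (3.021, 0.350), RR gives ψ = 0.475, H_out = 16.641 kJ/mol
  T = 338.4 K: K = (2.547, 0.262), RR gives ψ = 0.309, H_out = 10.399 kJ/mol
  T = 330.6 K: K = (2.322, 0.224), RR gives ψ = 0.219, H_out = 6.921 kJ/mol
  T = 326.8 K: K = (2.216, 0.207), RR gives ψ = 0.172, H_out = 5.070 kJ/mol
  T = 328.7 K: K = (2.269, 0.216), RR gives ψ = 0.196, H_out = 6.011 kJ/mol
Linear interpolation between T = 326.8 (H_out = 5.070) and T = 328.7 (H_out = 6.011) on hF = 5.995 gives T ≈ 328.7 K, at which ψ = 0.20.

T = 328.7 K, V/F = 0.20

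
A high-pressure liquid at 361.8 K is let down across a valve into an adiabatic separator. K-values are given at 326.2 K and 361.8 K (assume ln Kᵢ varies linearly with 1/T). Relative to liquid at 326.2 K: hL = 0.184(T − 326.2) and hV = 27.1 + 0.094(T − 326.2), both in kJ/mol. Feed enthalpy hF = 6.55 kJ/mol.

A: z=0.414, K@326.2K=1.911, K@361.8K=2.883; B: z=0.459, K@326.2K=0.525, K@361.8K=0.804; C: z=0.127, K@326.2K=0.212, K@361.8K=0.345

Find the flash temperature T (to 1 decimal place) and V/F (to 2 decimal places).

Adiabatic flash: solve Rachford–Rice at each trial T, then check hF = ψ·hV(T) + (1−ψ)·hL(T).
  T = 326.2 K: K = (1.911, 0.525, 0.212), RR gives ψ = 0.116, H_out = 3.156 kJ/mol
  T = 361.8 K: K = (2.883, 0.804, 0.345), RR gives ψ = 0.858, H_out = 27.052 kJ/mol
  T = 344.0 K: K = (2.372, 0.657, 0.274), RR gives ψ = 0.504, H_out = 16.126 kJ/mol
  T = 335.1 K: K = (2.135, 0.589, 0.242), RR gives ψ = 0.321, H_out = 10.074 kJ/mol
  T = 330.6 K: K = (2.020, 0.556, 0.226), RR gives ψ = 0.222, H_out = 6.727 kJ/mol
  T = 328.4 K: K = (1.965, 0.540, 0.219), RR gives ψ = 0.170, H_out = 4.985 kJ/mol
Linear interpolation between T = 328.4 (H_out = 4.985) and T = 330.6 (H_out = 6.727) on hF = 6.55 gives T ≈ 330.4 K, at which ψ = 0.22.

T = 330.4 K, V/F = 0.22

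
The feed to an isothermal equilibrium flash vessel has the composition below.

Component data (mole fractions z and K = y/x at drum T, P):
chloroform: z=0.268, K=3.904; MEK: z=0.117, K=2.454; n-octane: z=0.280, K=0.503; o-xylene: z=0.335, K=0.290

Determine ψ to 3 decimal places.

ψ = 0.363

Rachford–Rice: g(ψ) = Σ zᵢ(Kᵢ−1)/(1+ψ(Kᵢ−1)) = 0.
Check two-phase: ΣzᵢKᵢ = 1.571 > 1 and Σzᵢ/Kᵢ = 1.828 > 1, so g(0) = 0.571 > 0 and g(1) = -0.828 < 0.
Iterate (Newton) starting at ψ = 0.59:
  ψ = 0.590: g = -0.2278, g' = -1.017 → ψ = 0.366
  ψ = 0.366: g = -0.0032, g' = -1.048 → ψ = 0.363
Converged at ψ = 0.363.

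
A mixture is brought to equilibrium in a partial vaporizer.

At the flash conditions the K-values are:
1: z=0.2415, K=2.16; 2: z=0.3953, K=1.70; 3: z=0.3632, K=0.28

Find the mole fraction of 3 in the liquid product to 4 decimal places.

Rachford–Rice: g(V/F) = Σ zᵢ(Kᵢ−1)/(1+V/F(Kᵢ−1)) = 0.
Check two-phase: ΣzᵢKᵢ = 1.2953 > 1 and Σzᵢ/Kᵢ = 1.6415 > 1, so g(0) = 0.2953 > 0 and g(1) = -0.6415 < 0.
Newton iteration, V/F⁰ = 0.53:
  V/F = 0.5300: g = -0.04756, g' = -0.7200 → V/F = 0.4639
  V/F = 0.4639: g = -0.00167, g' = -0.6723 → V/F = 0.4615
Converged at V/F = 0.4615.
Compositions from xᵢ = zᵢ/(1+V/F(Kᵢ−1)), yᵢ = Kᵢxᵢ:
  1: x = 0.1573, y = 0.3398
  2: x = 0.2988, y = 0.5079
  3: x = 0.5439, y = 0.1523

x_3 = 0.5439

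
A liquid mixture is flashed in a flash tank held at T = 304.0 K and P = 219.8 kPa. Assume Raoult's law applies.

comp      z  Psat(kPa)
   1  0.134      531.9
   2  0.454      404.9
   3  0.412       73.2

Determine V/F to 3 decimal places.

Raoult's law: Kᵢ = Pᵢˢᵃᵗ/P = Pᵢˢᵃᵗ/219.8.
  K_1 = 531.9/219.8 = 2.41993, K_2 = 404.9/219.8 = 1.84213, K_3 = 73.2/219.8 = 0.33303
Material balance + equilibrium reduce to Σ zᵢ(Kᵢ−1)/(1+V/F(Kᵢ−1)) = 0.
Feasibility: ΣzᵢKᵢ = 1.298, Σzᵢ/Kᵢ = 1.539 — both > 1, two phases present.
Iterate (Newton) starting at V/F = 0.5:
  V/F = 0.500: g = -0.0320, g' = -0.664 → V/F = 0.452
  V/F = 0.452: g = -0.0005, g' = -0.645 → V/F = 0.451
Converged at V/F = 0.451.

V/F = 0.451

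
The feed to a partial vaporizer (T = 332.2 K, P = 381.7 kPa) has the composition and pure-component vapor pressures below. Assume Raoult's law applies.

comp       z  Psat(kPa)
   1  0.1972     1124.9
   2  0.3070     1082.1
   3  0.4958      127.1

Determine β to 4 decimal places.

Raoult's law: Kᵢ = Pᵢˢᵃᵗ/P = Pᵢˢᵃᵗ/381.7.
  K_1 = 1124.9/381.7 = 2.947079, K_2 = 1082.1/381.7 = 2.834949, K_3 = 127.1/381.7 = 0.332984
Material balance + equilibrium reduce to Σ zᵢ(Kᵢ−1)/(1+β(Kᵢ−1)) = 0.
g(0) = ΣzᵢKᵢ − 1 = 0.6166 and g(1) = 1 − Σzᵢ/Kᵢ = -0.6642, so a root lies in (0, 1).
Newton iteration, β⁰ = 0.44:
  β = 0.4400: g = 0.05040, g' = -0.9752 → β = 0.4917
  β = 0.4917: g = 0.00022, g' = -0.9692 → β = 0.4919
Converged at β = 0.4919.

β = 0.4919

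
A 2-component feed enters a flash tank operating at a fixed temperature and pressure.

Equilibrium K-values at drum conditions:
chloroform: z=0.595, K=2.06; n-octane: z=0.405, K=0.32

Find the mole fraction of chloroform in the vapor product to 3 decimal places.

Newton iteration, V/F⁰ = 0.69:
  V/F = 0.690: g = -0.1546, g' = -0.888 → V/F = 0.516
  V/F = 0.516: g = -0.0165, g' = -0.724 → V/F = 0.493
Converged at V/F = 0.493.
Compositions from xᵢ = zᵢ/(1+V/F(Kᵢ−1)), yᵢ = Kᵢxᵢ:
  chloroform: x = 0.391, y = 0.805
  n-octane: x = 0.609, y = 0.195

y_chloroform = 0.805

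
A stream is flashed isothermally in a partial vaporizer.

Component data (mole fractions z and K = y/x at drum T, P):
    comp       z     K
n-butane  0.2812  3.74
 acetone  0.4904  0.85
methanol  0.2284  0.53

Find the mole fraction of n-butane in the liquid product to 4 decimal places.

x_n-butane = 0.0912

Rachford–Rice: g(ψ) = Σ zᵢ(Kᵢ−1)/(1+ψ(Kᵢ−1)) = 0.
Check two-phase: ΣzᵢKᵢ = 1.5896 > 1 and Σzᵢ/Kᵢ = 1.0831 > 1, so g(0) = 0.5896 > 0 and g(1) = -0.0831 < 0.
Newton iteration, ψ⁰ = 0.69:
  ψ = 0.6900: g = 0.02563, g' = -0.3769 → ψ = 0.7580
  ψ = 0.7580: g = 0.00066, g' = -0.3588 → ψ = 0.7598
Converged at ψ = 0.7598.
Compositions from xᵢ = zᵢ/(1+ψ(Kᵢ−1)), yᵢ = Kᵢxᵢ:
  n-butane: x = 0.0912, y = 0.3412
  acetone: x = 0.5535, y = 0.4705
  methanol: x = 0.3553, y = 0.1883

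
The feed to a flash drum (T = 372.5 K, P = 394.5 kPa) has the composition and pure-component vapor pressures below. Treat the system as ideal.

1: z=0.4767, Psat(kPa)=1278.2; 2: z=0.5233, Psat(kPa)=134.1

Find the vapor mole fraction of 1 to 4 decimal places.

y_1 = 0.7374

Raoult's law: Kᵢ = Pᵢˢᵃᵗ/P = Pᵢˢᵃᵗ/394.5.
  K_1 = 1278.2/394.5 = 3.240051, K_2 = 134.1/394.5 = 0.339924
Material balance + equilibrium reduce to Σ zᵢ(Kᵢ−1)/(1+β(Kᵢ−1)) = 0.
g(0) = ΣzᵢKᵢ − 1 = 0.7224 and g(1) = 1 − Σzᵢ/Kᵢ = -0.6866, so a root lies in (0, 1).
Binary case is linear: z₁(K₁−1)(1+β(K₂−1)) + z₂(K₂−1)(1+β(K₁−1)) = 0
⇒ β = [z₁(K₁−1)+z₂(K₂−1)] / [−(K₁−1)(K₂−1)] = 0.72241/1.47860 = 0.4886
Compositions from xᵢ = zᵢ/(1+β(Kᵢ−1)), yᵢ = Kᵢxᵢ:
  1: x = 0.2276, y = 0.7374
  2: x = 0.7724, y = 0.2626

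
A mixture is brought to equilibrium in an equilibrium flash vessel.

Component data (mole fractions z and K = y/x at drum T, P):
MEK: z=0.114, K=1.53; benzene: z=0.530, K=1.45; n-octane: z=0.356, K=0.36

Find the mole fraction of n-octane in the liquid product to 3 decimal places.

Material balance + equilibrium reduce to Σ zᵢ(Kᵢ−1)/(1+β(Kᵢ−1)) = 0.
Check two-phase: ΣzᵢKᵢ = 1.071 > 1 and Σzᵢ/Kᵢ = 1.429 > 1, so g(0) = 0.071 > 0 and g(1) = -0.429 < 0.
Newton iteration, β⁰ = 0.5:
  β = 0.500: g = -0.0926, g' = -0.407 → β = 0.272
  β = 0.272: g = -0.0107, g' = -0.324 → β = 0.239
Converged at β = 0.239.
Compositions from xᵢ = zᵢ/(1+β(Kᵢ−1)), yᵢ = Kᵢxᵢ:
  MEK: x = 0.101, y = 0.155
  benzene: x = 0.479, y = 0.694
  n-octane: x = 0.420, y = 0.151

x_n-octane = 0.420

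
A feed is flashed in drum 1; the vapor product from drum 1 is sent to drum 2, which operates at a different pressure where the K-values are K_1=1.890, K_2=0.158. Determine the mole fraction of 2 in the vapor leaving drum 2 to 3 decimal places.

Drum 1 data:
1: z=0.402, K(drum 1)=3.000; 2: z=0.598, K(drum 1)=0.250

y_2 (drum 2) = 0.081

Drum 1:
Material balance + equilibrium reduce to Σ zᵢ(Kᵢ−1)/(1+ψ₁(Kᵢ−1)) = 0.
g(0) = ΣzᵢKᵢ − 1 = 0.356 and g(1) = 1 − Σzᵢ/Kᵢ = -1.526, so a root lies in (0, 1).
Newton iteration, ψ₁⁰ = 0.5:
  ψ₁ = 0.500: g = -0.3156, g' = -1.263 → ψ₁ = 0.250
  ψ₁ = 0.250: g = -0.0162, g' = -1.224 → ψ₁ = 0.237
Converged at ψ₁ = 0.237.
Drum-1 compositions:
  1: x = 0.273, y = 0.818
  2: x = 0.727, y = 0.182
Drum-2 feed = drum-1 vapor: z₂ = (0.8182, 0.1818).
Drum 2:
Newton iteration, ψ₂⁰ = 0.5:
  ψ₂ = 0.500: g = 0.2395, g' = -0.695 → ψ₂ = 0.845
  ψ₂ = 0.845: g = -0.1145, g' = -1.757 → ψ₂ = 0.780
  ψ₂ = 0.780: g = -0.0156, g' = -1.318 → ψ₂ = 0.768
  ψ₂ = 0.768: g = -0.0003, g' = -1.260 → ψ₂ = 0.767
Converged at ψ₂ = 0.767.
  1: x = 0.486, y = 0.919
  2: x = 0.514, y = 0.081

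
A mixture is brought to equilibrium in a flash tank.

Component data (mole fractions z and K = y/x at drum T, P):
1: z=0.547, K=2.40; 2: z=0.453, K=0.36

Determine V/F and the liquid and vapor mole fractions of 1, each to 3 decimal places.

Material balance + equilibrium reduce to Σ zᵢ(Kᵢ−1)/(1+V/F(Kᵢ−1)) = 0.
Feasibility: ΣzᵢKᵢ = 1.476, Σzᵢ/Kᵢ = 1.486 — both > 1, two phases present.
Iterate (Newton) starting at V/F = 0.37:
  V/F = 0.370: g = 0.1246, g' = -0.784 → V/F = 0.529
  V/F = 0.529: g = 0.0017, g' = -0.778 → V/F = 0.531
Converged at V/F = 0.531.
Compositions from xᵢ = zᵢ/(1+V/F(Kᵢ−1)), yᵢ = Kᵢxᵢ:
  1: x = 0.314, y = 0.753
  2: x = 0.686, y = 0.247

V/F = 0.531, x_1 = 0.314, y_1 = 0.753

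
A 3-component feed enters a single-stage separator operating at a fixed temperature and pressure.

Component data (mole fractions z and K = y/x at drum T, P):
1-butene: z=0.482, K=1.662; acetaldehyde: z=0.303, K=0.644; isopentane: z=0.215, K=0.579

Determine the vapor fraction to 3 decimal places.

Material balance + equilibrium reduce to Σ zᵢ(Kᵢ−1)/(1+ψ(Kᵢ−1)) = 0.
g(0) = ΣzᵢKᵢ − 1 = 0.121 and g(1) = 1 − Σzᵢ/Kᵢ = -0.132, so a root lies in (0, 1).
Iterate (Newton) starting at ψ = 0.5:
  ψ = 0.500: g = -0.0061, g' = -0.237 → ψ = 0.474
Converged at ψ = 0.474.

ψ = 0.474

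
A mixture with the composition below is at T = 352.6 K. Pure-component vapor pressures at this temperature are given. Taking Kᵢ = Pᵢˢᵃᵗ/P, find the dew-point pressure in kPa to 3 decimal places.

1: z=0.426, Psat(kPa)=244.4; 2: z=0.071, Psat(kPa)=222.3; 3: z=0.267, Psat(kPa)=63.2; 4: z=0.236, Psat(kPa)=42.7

Pdew = 84.645 kPa

At the dew point ψ → 1, so Σzᵢ/Kᵢ = 1 with Kᵢ = Pᵢˢᵃᵗ/P ⇒ 1/P = Σzᵢ/Pᵢˢᵃᵗ.
1/P = 0.426/244.4 + 0.071/222.3 + 0.267/63.2 + 0.236/42.7 = 0.011814 ⇒ P = 84.645 kPa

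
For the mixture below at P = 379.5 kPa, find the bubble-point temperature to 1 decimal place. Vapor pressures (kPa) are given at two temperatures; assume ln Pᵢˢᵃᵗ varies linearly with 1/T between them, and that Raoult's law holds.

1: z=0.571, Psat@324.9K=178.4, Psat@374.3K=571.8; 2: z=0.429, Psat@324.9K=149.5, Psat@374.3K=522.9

T = 357.4 K

Bubble-point temperature: ΣzᵢPᵢˢᵃᵗ(T) = P. Interpolate ln Pᵢˢᵃᵗ = aᵢ + bᵢ/T.
  T = 324.9 K: ΣzᵢPᵢˢᵃᵗ = 166.00 kPa
  T = 374.3 K: ΣzᵢPᵢˢᵃᵗ = 550.82 kPa
  T = 349.6 K: ΣzᵢPᵢˢᵃᵗ = 315.40 kPa
  T = 362.0 K: ΣzᵢPᵢˢᵃᵗ = 421.25 kPa
  T = 355.8 K: ΣzᵢPᵢˢᵃᵗ = 365.42 kPa
  T = 358.9 K: ΣzᵢPᵢˢᵃᵗ = 392.58 kPa
  T = 357.4 K: ΣzᵢPᵢˢᵃᵗ = 379.25 kPa
Interpolating between 357.4 K and 358.9 K gives T ≈ 357.4 K.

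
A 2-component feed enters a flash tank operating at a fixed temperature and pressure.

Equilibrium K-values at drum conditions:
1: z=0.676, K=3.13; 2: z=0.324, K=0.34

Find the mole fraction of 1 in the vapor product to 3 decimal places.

y_1 = 0.740

Let ψ = V/F and solve Σ zᵢ(Kᵢ−1)/(1+ψ(Kᵢ−1)) = 0.
Check two-phase: ΣzᵢKᵢ = 2.226 > 1 and Σzᵢ/Kᵢ = 1.169 > 1, so g(0) = 1.226 > 0 and g(1) = -0.169 < 0.
Binary case is linear: z₁(K₁−1)(1+ψ(K₂−1)) + z₂(K₂−1)(1+ψ(K₁−1)) = 0
⇒ ψ = [z₁(K₁−1)+z₂(K₂−1)] / [−(K₁−1)(K₂−1)] = 1.2260/1.4058 = 0.872
Compositions from xᵢ = zᵢ/(1+ψ(Kᵢ−1)), yᵢ = Kᵢxᵢ:
  1: x = 0.237, y = 0.740
  2: x = 0.763, y = 0.260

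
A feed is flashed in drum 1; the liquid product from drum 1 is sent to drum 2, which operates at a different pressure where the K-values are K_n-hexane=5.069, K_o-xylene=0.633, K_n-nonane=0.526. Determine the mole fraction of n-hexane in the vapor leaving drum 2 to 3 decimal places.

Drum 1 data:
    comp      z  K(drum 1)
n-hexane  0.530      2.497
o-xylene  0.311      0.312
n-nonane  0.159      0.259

y_n-hexane (drum 2) = 0.460

Drum 1:
Material balance + equilibrium reduce to Σ zᵢ(Kᵢ−1)/(1+ψ₁(Kᵢ−1)) = 0.
g(0) = ΣzᵢKᵢ − 1 = 0.462 and g(1) = 1 − Σzᵢ/Kᵢ = -0.823, so a root lies in (0, 1).
Iterate (Newton) starting at ψ₁ = 0.3:
  ψ₁ = 0.300: g = 0.1264, g' = -0.944 → ψ₁ = 0.434
  ψ₁ = 0.434: g = 0.0023, g' = -0.925 → ψ₁ = 0.436
Converged at ψ₁ = 0.436.
Drum-1 compositions:
  n-hexane: x = 0.321, y = 0.800
  o-xylene: x = 0.444, y = 0.139
  n-nonane: x = 0.235, y = 0.061
Drum-2 feed = drum-1 liquid: z₂ = (0.3206, 0.4444, 0.2350).
Drum 2:
Rachford–Rice: g(ψ₂) = Σ zᵢ(Kᵢ−1)/(1+ψ₂(Kᵢ−1)) = 0.
Check two-phase: ΣzᵢKᵢ = 2.030 > 1 and Σzᵢ/Kᵢ = 1.212 > 1, so g(0) = 1.030 > 0 and g(1) = -0.212 < 0.
Newton iteration, ψ₂⁰ = 0.67:
  ψ₂ = 0.670: g = -0.0294, g' = -0.601 → ψ₂ = 0.621
  ψ₂ = 0.621: g = 0.0008, g' = -0.633 → ψ₂ = 0.622
Converged at ψ₂ = 0.622.
  n-hexane: x = 0.091, y = 0.460
  o-xylene: x = 0.576, y = 0.365
  n-nonane: x = 0.333, y = 0.175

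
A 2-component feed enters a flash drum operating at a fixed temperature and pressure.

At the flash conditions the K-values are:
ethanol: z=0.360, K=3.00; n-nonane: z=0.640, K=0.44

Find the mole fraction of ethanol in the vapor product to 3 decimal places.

Material balance + equilibrium reduce to Σ zᵢ(Kᵢ−1)/(1+ψ(Kᵢ−1)) = 0.
Feasibility: ΣzᵢKᵢ = 1.362, Σzᵢ/Kᵢ = 1.575 — both > 1, two phases present.
Binary case is linear: z₁(K₁−1)(1+ψ(K₂−1)) + z₂(K₂−1)(1+ψ(K₁−1)) = 0
⇒ ψ = [z₁(K₁−1)+z₂(K₂−1)] / [−(K₁−1)(K₂−1)] = 0.3616/1.1200 = 0.323
Compositions from xᵢ = zᵢ/(1+ψ(Kᵢ−1)), yᵢ = Kᵢxᵢ:
  ethanol: x = 0.219, y = 0.656
  n-nonane: x = 0.781, y = 0.344

y_ethanol = 0.656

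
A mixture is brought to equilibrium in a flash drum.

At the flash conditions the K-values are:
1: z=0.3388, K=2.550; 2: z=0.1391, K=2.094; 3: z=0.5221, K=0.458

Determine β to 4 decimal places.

β = 0.5098

Let β = V/F and solve Σ zᵢ(Kᵢ−1)/(1+β(Kᵢ−1)) = 0.
Feasibility: ΣzᵢKᵢ = 1.3943, Σzᵢ/Kᵢ = 1.3392 — both > 1, two phases present.
Newton iteration, β⁰ = 0.31:
  β = 0.3100: g = 0.12821, g' = -0.6858 → β = 0.4970
  β = 0.4970: g = 0.00792, g' = -0.6169 → β = 0.5098
Converged at β = 0.5098.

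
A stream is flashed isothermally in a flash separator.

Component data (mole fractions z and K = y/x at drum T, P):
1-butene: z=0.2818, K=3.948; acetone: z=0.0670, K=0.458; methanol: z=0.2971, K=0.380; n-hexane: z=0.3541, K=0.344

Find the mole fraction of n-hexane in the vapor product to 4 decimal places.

y_n-hexane = 0.1405

Newton–Raphson from ψ = 0.69:
  ψ = 0.6900: g = -0.53051, g' = -1.1737 → ψ = 0.2380
  ψ = 0.2380: g = -0.04483, g' = -1.2429 → ψ = 0.2019
  ψ = 0.2019: g = 0.00166, g' = -1.3389 → ψ = 0.2032
Converged at ψ = 0.2032.
Compositions from xᵢ = zᵢ/(1+ψ(Kᵢ−1)), yᵢ = Kᵢxᵢ:
  1-butene: x = 0.1762, y = 0.6958
  acetone: x = 0.0753, y = 0.0345
  methanol: x = 0.3399, y = 0.1292
  n-hexane: x = 0.4085, y = 0.1405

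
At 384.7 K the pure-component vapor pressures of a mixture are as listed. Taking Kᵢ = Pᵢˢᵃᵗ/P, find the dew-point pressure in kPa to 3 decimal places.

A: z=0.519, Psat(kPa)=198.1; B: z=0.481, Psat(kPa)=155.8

Pdew = 175.218 kPa

At the dew point ψ → 1, so Σzᵢ/Kᵢ = 1 with Kᵢ = Pᵢˢᵃᵗ/P ⇒ 1/P = Σzᵢ/Pᵢˢᵃᵗ.
1/P = 0.519/198.1 + 0.481/155.8 = 0.005707 ⇒ P = 175.218 kPa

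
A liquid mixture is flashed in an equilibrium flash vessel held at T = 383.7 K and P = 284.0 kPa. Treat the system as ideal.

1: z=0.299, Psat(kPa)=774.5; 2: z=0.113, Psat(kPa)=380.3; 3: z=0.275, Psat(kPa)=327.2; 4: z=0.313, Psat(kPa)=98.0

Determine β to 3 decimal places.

Raoult's law: Kᵢ = Pᵢˢᵃᵗ/P = Pᵢˢᵃᵗ/284.0.
  K_1 = 774.5/284.0 = 2.72711, K_2 = 380.3/284.0 = 1.33908, K_3 = 327.2/284.0 = 1.15211, K_4 = 98.0/284.0 = 0.34507
Let β = V/F and solve Σ zᵢ(Kᵢ−1)/(1+β(Kᵢ−1)) = 0.
g(0) = ΣzᵢKᵢ − 1 = 0.392 and g(1) = 1 − Σzᵢ/Kᵢ = -0.340, so a root lies in (0, 1).
Newton iteration, β⁰ = 0.69:
  β = 0.690: g = -0.0695, g' = -0.646 → β = 0.582
  β = 0.582: g = -0.0036, g' = -0.587 → β = 0.576
Converged at β = 0.576.

β = 0.576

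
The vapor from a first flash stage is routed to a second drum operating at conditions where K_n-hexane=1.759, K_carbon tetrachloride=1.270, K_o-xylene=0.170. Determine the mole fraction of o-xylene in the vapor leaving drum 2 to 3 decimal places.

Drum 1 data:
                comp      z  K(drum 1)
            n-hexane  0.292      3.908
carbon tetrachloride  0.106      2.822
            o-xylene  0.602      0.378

Drum 1:
Let ψ₁ = V/F and solve Σ zᵢ(Kᵢ−1)/(1+ψ₁(Kᵢ−1)) = 0.
Feasibility: ΣzᵢKᵢ = 1.668, Σzᵢ/Kᵢ = 1.705 — both > 1, two phases present.
Newton iteration, ψ₁⁰ = 0.5:
  ψ₁ = 0.500: g = -0.0964, g' = -0.997 → ψ₁ = 0.403
  ψ₁ = 0.403: g = 0.0023, g' = -1.055 → ψ₁ = 0.405
Converged at ψ₁ = 0.405.
Drum-1 compositions:
  n-hexane: x = 0.134, y = 0.524
  carbon tetrachloride: x = 0.061, y = 0.172
  o-xylene: x = 0.805, y = 0.304
Drum-2 feed = drum-1 vapor: z₂ = (0.5237, 0.1720, 0.3043).
Drum 2:
Material balance + equilibrium reduce to Σ zᵢ(Kᵢ−1)/(1+ψ₂(Kᵢ−1)) = 0.
g(0) = ΣzᵢKᵢ − 1 = 0.191 and g(1) = 1 − Σzᵢ/Kᵢ = -1.223, so a root lies in (0, 1).
Newton–Raphson from ψ₂ = 0.46:
  ψ₂ = 0.460: g = -0.0726, g' = -0.724 → ψ₂ = 0.360
  ψ₂ = 0.360: g = -0.0055, g' = -0.623 → ψ₂ = 0.351
Converged at ψ₂ = 0.351.
  n-hexane: x = 0.414, y = 0.727
  carbon tetrachloride: x = 0.157, y = 0.200
  o-xylene: x = 0.429, y = 0.073

y_o-xylene (drum 2) = 0.073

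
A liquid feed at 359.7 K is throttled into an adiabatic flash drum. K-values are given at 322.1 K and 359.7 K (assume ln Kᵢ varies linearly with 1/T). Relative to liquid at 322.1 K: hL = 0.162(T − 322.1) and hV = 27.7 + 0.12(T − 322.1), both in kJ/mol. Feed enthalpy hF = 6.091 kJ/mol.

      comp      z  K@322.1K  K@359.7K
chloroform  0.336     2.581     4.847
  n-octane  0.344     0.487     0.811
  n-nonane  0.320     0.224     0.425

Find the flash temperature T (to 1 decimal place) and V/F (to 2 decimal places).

Adiabatic flash: solve Rachford–Rice at each trial T, then check hF = ψ·hV(T) + (1−ψ)·hL(T).
  T = 322.1 K: K = (2.581, 0.487, 0.224), RR gives ψ = 0.104, H_out = 2.871 kJ/mol
  T = 359.7 K: K = (4.847, 0.811, 0.425), RR gives ψ = 0.652, H_out = 23.120 kJ/mol
  T = 340.9 K: K = (3.599, 0.637, 0.314), RR gives ψ = 0.378, H_out = 13.206 kJ/mol
  T = 331.5 K: K = (3.062, 0.559, 0.267), RR gives ψ = 0.249, H_out = 8.331 kJ/mol
  T = 326.8 K: K = (2.815, 0.522, 0.245), RR gives ψ = 0.180, H_out = 5.715 kJ/mol
  T = 329.1 K: K = (2.934, 0.540, 0.255), RR gives ψ = 0.215, H_out = 7.018 kJ/mol
Linear interpolation between T = 326.8 (H_out = 5.715) and T = 329.1 (H_out = 7.018) on hF = 6.091 gives T ≈ 327.5 K, at which ψ = 0.19.

T = 327.5 K, V/F = 0.19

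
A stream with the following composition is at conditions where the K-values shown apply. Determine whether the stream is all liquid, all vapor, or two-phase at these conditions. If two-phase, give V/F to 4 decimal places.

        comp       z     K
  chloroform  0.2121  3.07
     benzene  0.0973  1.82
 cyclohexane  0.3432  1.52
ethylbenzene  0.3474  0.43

ΣzᵢKᵢ = 1.4993; Σzᵢ/Kᵢ = 1.1562.
Both exceed 1, so a two-phase solution exists.
Rachford–Rice: g(ψ) = Σ zᵢ(Kᵢ−1)/(1+ψ(Kᵢ−1)) = 0.
Newton–Raphson from ψ = 0.5:
  ψ = 0.5000: g = 0.13702, g' = -0.5316 → ψ = 0.7578
  ψ = 0.7578: g = -0.00041, g' = -0.5601 → ψ = 0.7570
Converged at ψ = 0.7570.

two-phase, V/F = 0.7570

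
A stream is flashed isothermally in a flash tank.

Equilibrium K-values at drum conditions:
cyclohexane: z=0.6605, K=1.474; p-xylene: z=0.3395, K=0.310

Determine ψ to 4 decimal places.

ψ = 0.2410

Iterate (Newton) starting at ψ = 0.5:
  ψ = 0.5000: g = -0.10455, g' = -0.4737 → ψ = 0.2793
  ψ = 0.2793: g = -0.01371, g' = -0.3638 → ψ = 0.2416
  ψ = 0.2416: g = -0.00022, g' = -0.3523 → ψ = 0.2410
Converged at ψ = 0.2410.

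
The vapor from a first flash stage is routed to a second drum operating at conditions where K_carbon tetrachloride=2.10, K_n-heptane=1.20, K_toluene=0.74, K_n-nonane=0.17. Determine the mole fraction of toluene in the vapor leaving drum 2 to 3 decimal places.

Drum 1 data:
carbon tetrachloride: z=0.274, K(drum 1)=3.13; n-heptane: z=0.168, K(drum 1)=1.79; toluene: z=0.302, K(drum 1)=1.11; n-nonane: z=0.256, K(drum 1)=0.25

y_toluene (drum 2) = 0.271

Drum 1:
Rachford–Rice: g(ψ₁) = Σ zᵢ(Kᵢ−1)/(1+ψ₁(Kᵢ−1)) = 0.
Check two-phase: ΣzᵢKᵢ = 1.558 > 1 and Σzᵢ/Kᵢ = 1.477 > 1, so g(0) = 0.558 > 0 and g(1) = -0.477 < 0.
Iterate (Newton) starting at ψ₁ = 0.5:
  ψ₁ = 0.500: g = 0.1021, g' = -0.717 → ψ₁ = 0.642
  ψ₁ = 0.642: g = -0.0049, g' = -0.807 → ψ₁ = 0.636
Converged at ψ₁ = 0.636.
Drum-1 compositions:
  carbon tetrachloride: x = 0.116, y = 0.364
  n-heptane: x = 0.112, y = 0.200
  toluene: x = 0.282, y = 0.313
  n-nonane: x = 0.490, y = 0.122
Drum-2 feed = drum-1 vapor: z₂ = (0.3642, 0.2001, 0.3133, 0.1224).
Drum 2:
Let ψ₂ = V/F and solve Σ zᵢ(Kᵢ−1)/(1+ψ₂(Kᵢ−1)) = 0.
Feasibility: ΣzᵢKᵢ = 1.258, Σzᵢ/Kᵢ = 1.484 — both > 1, two phases present.
Iterate (Newton) starting at ψ₂ = 0.32:
  ψ₂ = 0.320: g = 0.1067, g' = -0.430 → ψ₂ = 0.568
  ψ₂ = 0.568: g = -0.0055, g' = -0.505 → ψ₂ = 0.558
  ψ₂ = 0.558: g = -0.0000, g' = -0.497 → ψ₂ = 0.557
Converged at ψ₂ = 0.557.
  carbon tetrachloride: x = 0.226, y = 0.474
  n-heptane: x = 0.180, y = 0.216
  toluene: x = 0.366, y = 0.271
  n-nonane: x = 0.228, y = 0.039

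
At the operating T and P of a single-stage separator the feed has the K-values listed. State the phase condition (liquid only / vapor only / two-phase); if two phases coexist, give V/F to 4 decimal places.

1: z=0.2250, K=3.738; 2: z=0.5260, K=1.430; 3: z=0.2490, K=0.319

ΣzᵢKᵢ = 1.6727; Σzᵢ/Kᵢ = 1.2086.
Both exceed 1, so a two-phase solution exists.
Newton iteration, ψ⁰ = 0.63:
  ψ = 0.6300: g = 0.10706, g' = -0.6416 → ψ = 0.7969
  ψ = 0.7969: g = -0.00871, g' = -0.7727 → ψ = 0.7856
  ψ = 0.7856: g = -0.00008, g' = -0.7583 → ψ = 0.7855
Converged at ψ = 0.7855.

two-phase, V/F = 0.7855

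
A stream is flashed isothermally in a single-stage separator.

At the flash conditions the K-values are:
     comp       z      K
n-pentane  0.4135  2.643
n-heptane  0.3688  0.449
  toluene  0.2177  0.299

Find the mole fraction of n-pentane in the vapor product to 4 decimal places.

y_n-pentane = 0.7146

Rachford–Rice: g(ψ) = Σ zᵢ(Kᵢ−1)/(1+ψ(Kᵢ−1)) = 0.
g(0) = ΣzᵢKᵢ − 1 = 0.3236 and g(1) = 1 − Σzᵢ/Kᵢ = -0.7059, so a root lies in (0, 1).
Newton–Raphson from ψ = 0.5:
  ψ = 0.5000: g = -0.14246, g' = -0.8033 → ψ = 0.3227
  ψ = 0.3227: g = -0.00036, g' = -0.8210 → ψ = 0.3222
Converged at ψ = 0.3222.
Compositions from xᵢ = zᵢ/(1+ψ(Kᵢ−1)), yᵢ = Kᵢxᵢ:
  n-pentane: x = 0.2704, y = 0.7146
  n-heptane: x = 0.4484, y = 0.2013
  toluene: x = 0.2812, y = 0.0841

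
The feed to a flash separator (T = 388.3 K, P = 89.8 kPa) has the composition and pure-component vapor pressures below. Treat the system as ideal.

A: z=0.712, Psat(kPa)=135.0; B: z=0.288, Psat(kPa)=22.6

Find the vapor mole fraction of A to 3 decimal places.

Raoult's law: Kᵢ = Pᵢˢᵃᵗ/P = Pᵢˢᵃᵗ/89.8.
  K_A = 135.0/89.8 = 1.50334, K_B = 22.6/89.8 = 0.25167
Binary case is linear: z₁(K₁−1)(1+ψ(K₂−1)) + z₂(K₂−1)(1+ψ(K₁−1)) = 0
⇒ ψ = [z₁(K₁−1)+z₂(K₂−1)] / [−(K₁−1)(K₂−1)] = 0.1429/0.3767 = 0.379
Compositions from xᵢ = zᵢ/(1+ψ(Kᵢ−1)), yᵢ = Kᵢxᵢ:
  A: x = 0.598, y = 0.899
  B: x = 0.402, y = 0.101

y_A = 0.899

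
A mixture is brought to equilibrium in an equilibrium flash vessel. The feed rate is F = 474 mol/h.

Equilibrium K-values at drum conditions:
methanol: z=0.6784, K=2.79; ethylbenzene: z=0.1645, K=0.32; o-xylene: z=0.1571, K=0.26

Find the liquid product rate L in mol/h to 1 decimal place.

Rachford–Rice: g(ψ) = Σ zᵢ(Kᵢ−1)/(1+ψ(Kᵢ−1)) = 0.
Check two-phase: ΣzᵢKᵢ = 1.9862 > 1 and Σzᵢ/Kᵢ = 1.3614 > 1, so g(0) = 0.9862 > 0 and g(1) = -0.3614 < 0.
Newton iteration, ψ⁰ = 0.5:
  ψ = 0.5000: g = 0.28680, g' = -0.9967 → ψ = 0.7878
  ψ = 0.7878: g = -0.01579, g' = -1.2216 → ψ = 0.7748
  ψ = 0.7748: g = -0.00018, g' = -1.1940 → ψ = 0.7747
Converged at ψ = 0.7747.
Then V = ψ·F = 0.7747·474 = 367.2 mol/h and L = F − V = 106.8 mol/h.

L = 106.8 mol/h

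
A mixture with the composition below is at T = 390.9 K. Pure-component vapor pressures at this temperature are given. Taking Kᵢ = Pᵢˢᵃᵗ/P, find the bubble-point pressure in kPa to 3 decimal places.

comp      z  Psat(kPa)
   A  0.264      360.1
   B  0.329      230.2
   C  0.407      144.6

Pbub = 229.654 kPa

At the bubble point ψ → 0, so ΣzᵢKᵢ = 1 with Kᵢ = Pᵢˢᵃᵗ/P ⇒ P = ΣzᵢPᵢˢᵃᵗ.
P = 0.264·360.1 + 0.329·230.2 + 0.407·144.6 = 229.654 kPa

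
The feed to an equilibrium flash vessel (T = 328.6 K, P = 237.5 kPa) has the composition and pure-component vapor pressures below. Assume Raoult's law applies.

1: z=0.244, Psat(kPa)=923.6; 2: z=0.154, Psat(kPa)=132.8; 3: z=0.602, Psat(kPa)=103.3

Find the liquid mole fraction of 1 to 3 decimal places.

x_1 = 0.158

Raoult's law: Kᵢ = Pᵢˢᵃᵗ/P = Pᵢˢᵃᵗ/237.5.
  K_1 = 923.6/237.5 = 3.88884, K_2 = 132.8/237.5 = 0.55916, K_3 = 103.3/237.5 = 0.43495
Newton–Raphson from ψ = 0.45:
  ψ = 0.450: g = -0.2344, g' = -0.777 → ψ = 0.148
  ψ = 0.148: g = 0.0494, g' = -1.261 → ψ = 0.188
  ψ = 0.188: g = 0.0026, g' = -1.132 → ψ = 0.190
Converged at ψ = 0.190.
Compositions from xᵢ = zᵢ/(1+ψ(Kᵢ−1)), yᵢ = Kᵢxᵢ:
  1: x = 0.158, y = 0.613
  2: x = 0.168, y = 0.094
  3: x = 0.674, y = 0.293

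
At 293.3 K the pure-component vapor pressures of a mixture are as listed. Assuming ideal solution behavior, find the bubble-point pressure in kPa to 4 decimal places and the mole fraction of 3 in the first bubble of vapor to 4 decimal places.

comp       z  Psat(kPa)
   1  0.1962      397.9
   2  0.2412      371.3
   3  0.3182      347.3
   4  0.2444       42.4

Pbub = 288.4990 kPa, y_3 = 0.3831

At the bubble point ψ → 0, so ΣzᵢKᵢ = 1 with Kᵢ = Pᵢˢᵃᵗ/P ⇒ P = ΣzᵢPᵢˢᵃᵗ.
P = 0.1962·397.9 + 0.2412·371.3 + 0.3182·347.3 + 0.2444·42.4 = 288.4990 kPa
yᵢ = zᵢPᵢˢᵃᵗ/P ⇒ y_3 = 0.3182·347.3/288.4990 = 0.3831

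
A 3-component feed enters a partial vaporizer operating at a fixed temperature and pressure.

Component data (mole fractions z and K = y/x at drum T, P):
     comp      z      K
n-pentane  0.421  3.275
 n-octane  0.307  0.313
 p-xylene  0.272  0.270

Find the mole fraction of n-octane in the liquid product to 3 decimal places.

x_n-octane = 0.401

Let β = V/F and solve Σ zᵢ(Kᵢ−1)/(1+β(Kᵢ−1)) = 0.
g(0) = ΣzᵢKᵢ − 1 = 0.548 and g(1) = 1 − Σzᵢ/Kᵢ = -1.117, so a root lies in (0, 1).
Newton iteration, β⁰ = 0.5:
  β = 0.500: g = -0.1859, g' = -1.173 → β = 0.341
Converged at β = 0.341.
Compositions from xᵢ = zᵢ/(1+β(Kᵢ−1)), yᵢ = Kᵢxᵢ:
  n-pentane: x = 0.237, y = 0.777
  n-octane: x = 0.401, y = 0.125
  p-xylene: x = 0.362, y = 0.098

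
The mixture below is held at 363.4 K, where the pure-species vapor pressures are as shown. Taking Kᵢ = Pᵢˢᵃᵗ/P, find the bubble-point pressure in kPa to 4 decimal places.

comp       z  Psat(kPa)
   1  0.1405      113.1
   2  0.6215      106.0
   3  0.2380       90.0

At the bubble point ψ → 0, so ΣzᵢKᵢ = 1 with Kᵢ = Pᵢˢᵃᵗ/P ⇒ P = ΣzᵢPᵢˢᵃᵗ.
P = 0.1405·113.1 + 0.6215·106.0 + 0.2380·90.0 = 103.1895 kPa

Pbub = 103.1895 kPa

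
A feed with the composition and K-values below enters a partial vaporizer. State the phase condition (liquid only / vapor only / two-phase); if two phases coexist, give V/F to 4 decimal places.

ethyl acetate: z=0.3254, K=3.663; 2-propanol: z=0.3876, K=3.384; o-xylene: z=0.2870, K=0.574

ΣzᵢKᵢ = 2.6683; Σzᵢ/Kᵢ = 0.7034.
Since Σzᵢ/Kᵢ < 1 the mixture is above its dew point — single vapor phase.

vapor only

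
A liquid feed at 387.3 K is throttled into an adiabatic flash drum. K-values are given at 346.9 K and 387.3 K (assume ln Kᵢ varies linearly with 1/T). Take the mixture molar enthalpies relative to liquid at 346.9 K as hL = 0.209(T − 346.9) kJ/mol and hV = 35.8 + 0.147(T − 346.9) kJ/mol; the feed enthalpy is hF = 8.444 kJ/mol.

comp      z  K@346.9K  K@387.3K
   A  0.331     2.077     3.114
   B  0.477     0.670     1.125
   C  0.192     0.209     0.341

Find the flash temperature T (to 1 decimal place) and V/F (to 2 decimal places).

Adiabatic flash: solve Rachford–Rice at each trial T, then check hF = ψ·hV(T) + (1−ψ)·hL(T).
  T = 346.9 K: K = (2.077, 0.670, 0.209), RR gives ψ = 0.089, H_out = 3.169 kJ/mol
  T = 387.3 K: K = (3.114, 1.125, 0.341), RR gives ψ = 0.876, H_out = 37.599 kJ/mol
  T = 367.1 K: K = (2.572, 0.881, 0.271), RR gives ψ = 0.520, H_out = 22.183 kJ/mol
  T = 357.0 K: K = (2.318, 0.771, 0.239), RR gives ψ = 0.312, H_out = 13.076 kJ/mol
  T = 351.9 K: K = (2.195, 0.719, 0.223), RR gives ψ = 0.201, H_out = 8.189 kJ/mol
  T = 354.4 K: K = (2.255, 0.744, 0.231), RR gives ψ = 0.256, H_out = 10.610 kJ/mol
  T = 353.1 K: K = (2.224, 0.731, 0.227), RR gives ψ = 0.228, H_out = 9.358 kJ/mol
Linear interpolation between T = 351.9 (H_out = 8.189) and T = 353.1 (H_out = 9.358) on hF = 8.444 gives T ≈ 352.2 K, at which ψ = 0.21.

T = 352.2 K, V/F = 0.21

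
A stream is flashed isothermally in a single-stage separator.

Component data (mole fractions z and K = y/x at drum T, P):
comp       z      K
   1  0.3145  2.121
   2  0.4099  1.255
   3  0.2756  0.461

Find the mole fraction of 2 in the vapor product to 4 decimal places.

Newton iteration, V/F⁰ = 0.5:
  V/F = 0.5000: g = 0.11528, g' = -0.3333 → V/F = 0.8459
  V/F = 0.8459: g = -0.00608, g' = -0.3926 → V/F = 0.8304
  V/F = 0.8304: g = -0.00005, g' = -0.3865 → V/F = 0.8302
Converged at V/F = 0.8302.
Compositions from xᵢ = zᵢ/(1+V/F(Kᵢ−1)), yᵢ = Kᵢxᵢ:
  1: x = 0.1629, y = 0.3455
  2: x = 0.3383, y = 0.4245
  3: x = 0.4988, y = 0.2300

y_2 = 0.4245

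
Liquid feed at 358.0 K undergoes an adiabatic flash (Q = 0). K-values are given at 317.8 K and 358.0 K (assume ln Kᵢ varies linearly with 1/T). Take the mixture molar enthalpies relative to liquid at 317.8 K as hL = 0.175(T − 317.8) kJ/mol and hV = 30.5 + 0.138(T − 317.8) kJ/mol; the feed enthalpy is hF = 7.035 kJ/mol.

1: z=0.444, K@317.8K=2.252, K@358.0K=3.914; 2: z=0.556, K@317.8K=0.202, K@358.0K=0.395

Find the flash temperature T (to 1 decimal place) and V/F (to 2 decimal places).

Adiabatic flash: solve Rachford–Rice at each trial T, then check hF = ψ·hV(T) + (1−ψ)·hL(T).
  T = 317.8 K: K = (2.252, 0.202), RR gives ψ = 0.112, H_out = 3.425 kJ/mol
  T = 358.0 K: K = (3.914, 0.395), RR gives ψ = 0.543, H_out = 22.791 kJ/mol
  T = 337.9 K: K = (3.018, 0.288), RR gives ψ = 0.348, H_out = 13.880 kJ/mol
  T = 327.9 K: K = (2.621, 0.243), RR gives ψ = 0.243, H_out = 9.097 kJ/mol
  T = 322.9 K: K = (2.434, 0.222), RR gives ψ = 0.183, H_out = 6.439 kJ/mol
  T = 325.4 K: K = (2.526, 0.232), RR gives ψ = 0.214, H_out = 7.798 kJ/mol
  T = 324.1 K: K = (2.478, 0.227), RR gives ψ = 0.198, H_out = 7.099 kJ/mol
Linear interpolation between T = 322.9 (H_out = 6.439) and T = 324.1 (H_out = 7.099) on hF = 7.035 gives T ≈ 324.0 K, at which ψ = 0.20.

T = 324.0 K, V/F = 0.20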